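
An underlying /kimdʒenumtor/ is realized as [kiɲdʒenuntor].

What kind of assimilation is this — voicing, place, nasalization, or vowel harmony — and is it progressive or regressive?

place assimilation, regressive

/m/→[ɲ] /m/→[n].
Each target copies a feature from the following segment, so the direction is regressive.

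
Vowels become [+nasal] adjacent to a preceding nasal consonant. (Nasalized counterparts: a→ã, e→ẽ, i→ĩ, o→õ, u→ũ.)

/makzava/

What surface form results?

/a/ after nasal /m/ → [ã]

[mãkzava]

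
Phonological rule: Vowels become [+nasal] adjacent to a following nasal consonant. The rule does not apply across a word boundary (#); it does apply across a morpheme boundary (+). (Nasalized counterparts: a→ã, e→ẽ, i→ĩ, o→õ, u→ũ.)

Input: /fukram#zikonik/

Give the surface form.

[fukrãm#zikõnik]

/a/ before nasal /m/ → [ã]
/o/ before nasal /n/ → [õ]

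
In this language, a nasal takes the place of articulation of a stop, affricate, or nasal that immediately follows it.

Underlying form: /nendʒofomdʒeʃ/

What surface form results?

/n/ before /dʒ/ (palatal) → [ɲ]
/m/ before /dʒ/ (palatal) → [ɲ]

[neɲdʒofoɲdʒeʃ]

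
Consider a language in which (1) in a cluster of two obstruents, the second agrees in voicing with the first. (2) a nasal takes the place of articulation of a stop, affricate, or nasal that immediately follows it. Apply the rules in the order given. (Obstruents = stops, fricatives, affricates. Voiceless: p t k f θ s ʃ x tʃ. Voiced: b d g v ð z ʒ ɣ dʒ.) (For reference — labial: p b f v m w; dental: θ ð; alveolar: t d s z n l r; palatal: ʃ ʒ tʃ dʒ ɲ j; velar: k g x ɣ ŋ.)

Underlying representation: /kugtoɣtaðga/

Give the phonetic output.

Rule 1: /t/ after /g/ (voiced) → [d]
Rule 1: /t/ after /ɣ/ (voiced) → [d]
After rule 1: kugdoɣdaðga
Rule 2: no segment meets the rule's conditions; no change.

[kugdoɣdaðga]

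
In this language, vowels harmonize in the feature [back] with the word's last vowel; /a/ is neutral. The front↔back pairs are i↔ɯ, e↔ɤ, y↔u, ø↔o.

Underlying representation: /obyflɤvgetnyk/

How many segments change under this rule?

2

/o/ harmonizes with /y/ ([-back]) → [ø]
/ɤ/ harmonizes with /y/ ([-back]) → [e]
2 segments change.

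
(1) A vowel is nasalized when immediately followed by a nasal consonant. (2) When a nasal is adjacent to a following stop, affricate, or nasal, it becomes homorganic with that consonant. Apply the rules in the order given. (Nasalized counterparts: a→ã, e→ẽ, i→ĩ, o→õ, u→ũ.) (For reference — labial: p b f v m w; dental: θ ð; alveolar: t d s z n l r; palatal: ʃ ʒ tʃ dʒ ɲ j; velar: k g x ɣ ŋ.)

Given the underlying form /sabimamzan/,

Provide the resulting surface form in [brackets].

[sabĩmãmzãn]

Rule 1: /i/ before nasal /m/ → [ĩ]
Rule 1: /a/ before nasal /m/ → [ã]
Rule 1: /a/ before nasal /n/ → [ã]
After rule 1: sabĩmãmzãn
Rule 2: no segment meets the rule's conditions; no change.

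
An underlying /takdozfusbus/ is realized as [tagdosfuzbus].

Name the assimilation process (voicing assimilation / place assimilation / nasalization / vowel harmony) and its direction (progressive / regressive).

/k/→[g] /z/→[s] /s/→[z].
Each target copies a feature from the following segment, so the direction is regressive.

voicing assimilation, regressive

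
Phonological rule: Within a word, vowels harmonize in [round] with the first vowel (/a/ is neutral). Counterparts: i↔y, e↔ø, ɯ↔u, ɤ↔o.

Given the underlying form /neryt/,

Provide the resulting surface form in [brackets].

/y/ harmonizes with /e/ ([-round]) → [i]

[nerit]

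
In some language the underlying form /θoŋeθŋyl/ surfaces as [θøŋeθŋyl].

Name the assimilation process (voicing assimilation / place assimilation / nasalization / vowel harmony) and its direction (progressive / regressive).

vowel harmony, regressive

/o/→[ø].
Vowels agree with the last vowel, so the harmony is regressive.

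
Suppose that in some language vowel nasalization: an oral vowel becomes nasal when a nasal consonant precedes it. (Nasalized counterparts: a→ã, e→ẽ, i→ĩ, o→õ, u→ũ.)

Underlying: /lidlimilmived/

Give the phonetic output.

/i/ after nasal /m/ → [ĩ]
/i/ after nasal /m/ → [ĩ]

[lidlimĩlmĩved]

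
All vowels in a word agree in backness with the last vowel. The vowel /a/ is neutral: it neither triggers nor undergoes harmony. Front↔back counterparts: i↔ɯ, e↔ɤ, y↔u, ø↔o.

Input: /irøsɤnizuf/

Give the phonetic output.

/i/ harmonizes with /u/ ([+back]) → [ɯ]
/ø/ harmonizes with /u/ ([+back]) → [o]
/i/ harmonizes with /u/ ([+back]) → [ɯ]

[ɯrosɤnɯzuf]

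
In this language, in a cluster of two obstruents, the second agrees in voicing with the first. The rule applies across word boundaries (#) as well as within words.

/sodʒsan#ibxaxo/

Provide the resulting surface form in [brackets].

/s/ after /dʒ/ (voiced) → [z]
/x/ after /b/ (voiced) → [ɣ]

[sodʒzan#ibɣaxo]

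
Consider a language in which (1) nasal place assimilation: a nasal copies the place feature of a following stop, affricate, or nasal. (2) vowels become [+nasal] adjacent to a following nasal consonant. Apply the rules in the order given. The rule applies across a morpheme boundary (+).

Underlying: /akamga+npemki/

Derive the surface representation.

[akãŋgã+mpẽŋki]

Rule 1: /m/ before /g/ (velar) → [ŋ]
Rule 1: /n/ before /p/ (labial) → [m]
Rule 1: /m/ before /k/ (velar) → [ŋ]
After rule 1: akaŋga+mpeŋki
Rule 2: /a/ before nasal /ŋ/ → [ã]
Rule 2: /a/ before nasal /m/ → [ã]
Rule 2: /e/ before nasal /ŋ/ → [ẽ]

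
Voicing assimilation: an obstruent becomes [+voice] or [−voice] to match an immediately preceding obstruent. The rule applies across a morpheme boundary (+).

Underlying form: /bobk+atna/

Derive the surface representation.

/k/ after /b/ (voiced) → [g]

[bobg+atna]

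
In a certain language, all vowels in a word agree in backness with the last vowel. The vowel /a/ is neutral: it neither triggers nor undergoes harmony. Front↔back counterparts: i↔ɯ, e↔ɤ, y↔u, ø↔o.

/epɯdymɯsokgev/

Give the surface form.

[epidymisøkgev]

/ɯ/ harmonizes with /e/ ([-back]) → [i]
/ɯ/ harmonizes with /e/ ([-back]) → [i]
/o/ harmonizes with /e/ ([-back]) → [ø]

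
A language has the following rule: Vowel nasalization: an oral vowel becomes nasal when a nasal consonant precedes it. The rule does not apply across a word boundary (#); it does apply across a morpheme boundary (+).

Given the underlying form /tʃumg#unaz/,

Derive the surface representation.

/a/ after nasal /n/ → [ã]

[tʃumg#unãz]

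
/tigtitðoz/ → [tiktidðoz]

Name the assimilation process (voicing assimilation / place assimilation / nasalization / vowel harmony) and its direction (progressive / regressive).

/g/→[k] /t/→[d].
Each target copies a feature from the following segment, so the direction is regressive.

voicing assimilation, regressive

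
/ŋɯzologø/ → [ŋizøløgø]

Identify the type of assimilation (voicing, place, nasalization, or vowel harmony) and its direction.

vowel harmony, regressive

/ɯ/→[i] /o/→[ø] /o/→[ø].
Vowels agree with the last vowel, so the harmony is regressive.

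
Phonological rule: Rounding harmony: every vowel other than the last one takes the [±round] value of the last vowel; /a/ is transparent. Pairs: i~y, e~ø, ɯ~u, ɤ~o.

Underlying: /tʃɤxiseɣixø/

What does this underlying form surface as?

[tʃoxysøɣyxø]

/ɤ/ harmonizes with /ø/ ([+round]) → [o]
/i/ harmonizes with /ø/ ([+round]) → [y]
/e/ harmonizes with /ø/ ([+round]) → [ø]
/i/ harmonizes with /ø/ ([+round]) → [y]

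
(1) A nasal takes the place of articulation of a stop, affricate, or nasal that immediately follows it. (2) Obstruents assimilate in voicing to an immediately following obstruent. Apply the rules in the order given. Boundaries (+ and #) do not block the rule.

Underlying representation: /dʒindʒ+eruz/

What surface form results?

Rule 1: /n/ before /dʒ/ (palatal) → [ɲ]
After rule 1: dʒiɲdʒ+eruz
Rule 2: no segment meets the rule's conditions; no change.

[dʒiɲdʒ+eruz]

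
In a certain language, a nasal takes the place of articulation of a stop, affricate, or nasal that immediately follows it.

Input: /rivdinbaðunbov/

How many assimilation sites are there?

/n/ before /b/ (labial) → [m]
/n/ before /b/ (labial) → [m]
2 segments change.

2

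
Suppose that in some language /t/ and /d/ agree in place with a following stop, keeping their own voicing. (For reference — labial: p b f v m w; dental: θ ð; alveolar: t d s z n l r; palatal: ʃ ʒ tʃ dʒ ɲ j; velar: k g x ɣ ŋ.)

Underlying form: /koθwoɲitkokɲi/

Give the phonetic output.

/t/ before /k/ (velar) → [k]

[koθwoɲikkokɲi]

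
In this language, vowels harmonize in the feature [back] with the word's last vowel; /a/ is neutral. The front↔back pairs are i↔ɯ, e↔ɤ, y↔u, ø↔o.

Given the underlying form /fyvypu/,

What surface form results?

/y/ harmonizes with /u/ ([+back]) → [u]
/y/ harmonizes with /u/ ([+back]) → [u]

[fuvupu]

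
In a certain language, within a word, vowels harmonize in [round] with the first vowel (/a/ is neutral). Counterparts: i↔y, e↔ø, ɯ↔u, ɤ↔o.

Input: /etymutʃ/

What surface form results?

/y/ harmonizes with /e/ ([-round]) → [i]
/u/ harmonizes with /e/ ([-round]) → [ɯ]

[etimɯtʃ]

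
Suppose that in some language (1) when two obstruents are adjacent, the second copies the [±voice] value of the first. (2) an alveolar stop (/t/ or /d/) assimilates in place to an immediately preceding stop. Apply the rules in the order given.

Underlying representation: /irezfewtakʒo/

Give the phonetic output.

Rule 1: /f/ after /z/ (voiced) → [v]
Rule 1: /ʒ/ after /k/ (voiceless) → [ʃ]
After rule 1: irezvewtakʃo
Rule 2: no segment meets the rule's conditions; no change.

[irezvewtakʃo]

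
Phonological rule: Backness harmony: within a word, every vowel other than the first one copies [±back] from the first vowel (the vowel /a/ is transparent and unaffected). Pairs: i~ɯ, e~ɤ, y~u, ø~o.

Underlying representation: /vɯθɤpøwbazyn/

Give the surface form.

/ø/ harmonizes with /ɯ/ ([+back]) → [o]
/y/ harmonizes with /ɯ/ ([+back]) → [u]

[vɯθɤpowbazun]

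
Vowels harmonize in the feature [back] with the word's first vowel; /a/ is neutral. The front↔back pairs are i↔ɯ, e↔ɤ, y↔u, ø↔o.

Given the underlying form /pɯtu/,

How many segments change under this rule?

0

No segment meets the rule's conditions.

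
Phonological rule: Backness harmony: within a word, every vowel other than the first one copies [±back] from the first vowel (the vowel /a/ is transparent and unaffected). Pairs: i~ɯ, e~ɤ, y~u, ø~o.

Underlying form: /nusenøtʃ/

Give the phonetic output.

/e/ harmonizes with /u/ ([+back]) → [ɤ]
/ø/ harmonizes with /u/ ([+back]) → [o]

[nusɤnotʃ]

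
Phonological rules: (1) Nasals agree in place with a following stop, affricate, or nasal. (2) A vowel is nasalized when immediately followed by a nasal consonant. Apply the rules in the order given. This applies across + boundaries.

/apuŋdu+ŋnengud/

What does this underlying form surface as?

[apũndũ+nnẽŋgud]

Rule 1: /ŋ/ before /d/ (alveolar) → [n]
Rule 1: /ŋ/ before /n/ (alveolar) → [n]
Rule 1: /n/ before /g/ (velar) → [ŋ]
After rule 1: apundu+nneŋgud
Rule 2: /u/ before nasal /n/ → [ũ]
Rule 2: /u/ before nasal /n/ → [ũ]
Rule 2: /e/ before nasal /ŋ/ → [ẽ]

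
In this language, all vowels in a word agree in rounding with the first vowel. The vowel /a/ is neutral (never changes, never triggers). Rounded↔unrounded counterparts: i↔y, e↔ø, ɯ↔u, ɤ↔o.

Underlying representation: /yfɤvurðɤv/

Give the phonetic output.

/ɤ/ harmonizes with /y/ ([+round]) → [o]
/ɤ/ harmonizes with /y/ ([+round]) → [o]

[yfovurðov]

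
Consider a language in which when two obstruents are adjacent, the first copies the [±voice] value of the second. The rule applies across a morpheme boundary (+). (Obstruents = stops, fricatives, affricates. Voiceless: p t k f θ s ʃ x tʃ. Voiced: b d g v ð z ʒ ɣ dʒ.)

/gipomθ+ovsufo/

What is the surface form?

[gipomθ+ofsufo]

/v/ before /s/ (voiceless) → [f]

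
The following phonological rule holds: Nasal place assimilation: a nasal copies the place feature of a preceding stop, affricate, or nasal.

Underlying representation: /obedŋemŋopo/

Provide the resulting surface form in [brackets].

[obednemmopo]

/ŋ/ after /d/ (alveolar) → [n]
/ŋ/ after /m/ (labial) → [m]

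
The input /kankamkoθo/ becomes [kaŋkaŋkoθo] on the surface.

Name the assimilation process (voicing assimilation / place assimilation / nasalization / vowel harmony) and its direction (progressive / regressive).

place assimilation, regressive

/n/→[ŋ] /m/→[ŋ].
Each target copies a feature from the following segment, so the direction is regressive.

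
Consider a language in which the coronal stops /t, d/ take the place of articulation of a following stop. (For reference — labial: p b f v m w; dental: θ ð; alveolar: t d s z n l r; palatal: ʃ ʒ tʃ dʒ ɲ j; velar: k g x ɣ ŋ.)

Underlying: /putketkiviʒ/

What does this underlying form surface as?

/t/ before /k/ (velar) → [k]
/t/ before /k/ (velar) → [k]

[pukkekkiviʒ]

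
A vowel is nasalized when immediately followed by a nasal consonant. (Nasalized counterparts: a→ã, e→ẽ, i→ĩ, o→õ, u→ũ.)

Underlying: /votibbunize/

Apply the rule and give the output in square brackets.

[votibbũnize]

/u/ before nasal /n/ → [ũ]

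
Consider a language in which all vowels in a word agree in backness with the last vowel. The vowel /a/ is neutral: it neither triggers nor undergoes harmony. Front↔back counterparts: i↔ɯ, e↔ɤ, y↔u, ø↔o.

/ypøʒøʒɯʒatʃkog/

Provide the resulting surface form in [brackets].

[upoʒoʒɯʒatʃkog]

/y/ harmonizes with /o/ ([+back]) → [u]
/ø/ harmonizes with /o/ ([+back]) → [o]
/ø/ harmonizes with /o/ ([+back]) → [o]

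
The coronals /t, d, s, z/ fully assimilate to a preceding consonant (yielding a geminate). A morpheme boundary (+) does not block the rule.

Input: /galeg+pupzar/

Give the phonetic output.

/z/ after /p/ → [p] (total assimilation)

[galeg+puppar]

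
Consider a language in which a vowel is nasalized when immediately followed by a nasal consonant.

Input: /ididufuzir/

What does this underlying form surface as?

[ididufuzir]

no segment meets the rule's conditions; no change.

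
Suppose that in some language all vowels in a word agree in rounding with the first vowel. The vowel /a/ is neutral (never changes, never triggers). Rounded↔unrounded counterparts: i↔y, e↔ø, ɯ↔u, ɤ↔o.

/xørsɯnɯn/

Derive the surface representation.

/ɯ/ harmonizes with /ø/ ([+round]) → [u]
/ɯ/ harmonizes with /ø/ ([+round]) → [u]

[xørsunun]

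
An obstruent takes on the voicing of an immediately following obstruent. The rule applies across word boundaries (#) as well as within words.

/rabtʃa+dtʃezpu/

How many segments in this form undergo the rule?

/b/ before /tʃ/ (voiceless) → [p]
/d/ before /tʃ/ (voiceless) → [t]
/z/ before /p/ (voiceless) → [s]
3 segments change.

3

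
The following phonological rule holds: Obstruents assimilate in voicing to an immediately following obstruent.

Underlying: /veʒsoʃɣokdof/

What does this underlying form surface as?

[veʃsoʒɣogdof]

/ʒ/ before /s/ (voiceless) → [ʃ]
/ʃ/ before /ɣ/ (voiced) → [ʒ]
/k/ before /d/ (voiced) → [g]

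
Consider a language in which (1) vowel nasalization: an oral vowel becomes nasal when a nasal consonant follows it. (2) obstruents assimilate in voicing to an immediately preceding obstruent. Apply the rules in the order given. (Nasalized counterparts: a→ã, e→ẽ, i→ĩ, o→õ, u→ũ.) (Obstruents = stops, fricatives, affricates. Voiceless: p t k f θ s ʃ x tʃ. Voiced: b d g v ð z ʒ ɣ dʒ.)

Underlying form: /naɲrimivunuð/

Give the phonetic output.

[nãɲrĩmivũnuð]

Rule 1: /a/ before nasal /ɲ/ → [ã]
Rule 1: /i/ before nasal /m/ → [ĩ]
Rule 1: /u/ before nasal /n/ → [ũ]
After rule 1: nãɲrĩmivũnuð
Rule 2: no segment meets the rule's conditions; no change.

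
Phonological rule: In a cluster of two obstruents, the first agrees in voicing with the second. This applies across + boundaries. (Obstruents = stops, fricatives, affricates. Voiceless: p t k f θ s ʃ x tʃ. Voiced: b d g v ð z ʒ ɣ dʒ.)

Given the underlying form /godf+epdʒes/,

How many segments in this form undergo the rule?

/d/ before /f/ (voiceless) → [t]
/p/ before /dʒ/ (voiced) → [b]
2 segments change.

2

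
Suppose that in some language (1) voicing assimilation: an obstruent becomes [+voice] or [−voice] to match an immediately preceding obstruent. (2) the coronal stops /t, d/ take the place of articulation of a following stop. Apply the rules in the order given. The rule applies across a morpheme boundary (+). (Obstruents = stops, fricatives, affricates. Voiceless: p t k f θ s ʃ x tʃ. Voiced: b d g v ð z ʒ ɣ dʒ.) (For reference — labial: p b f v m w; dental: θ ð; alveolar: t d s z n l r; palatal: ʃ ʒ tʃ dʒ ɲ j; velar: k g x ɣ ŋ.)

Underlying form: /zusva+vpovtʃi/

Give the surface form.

Rule 1: /v/ after /s/ (voiceless) → [f]
Rule 1: /p/ after /v/ (voiced) → [b]
Rule 1: /tʃ/ after /v/ (voiced) → [dʒ]
After rule 1: zusfa+vbovdʒi
Rule 2: no segment meets the rule's conditions; no change.

[zusfa+vbovdʒi]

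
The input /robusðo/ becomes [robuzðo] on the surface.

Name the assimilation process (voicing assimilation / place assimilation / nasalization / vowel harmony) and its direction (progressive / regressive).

voicing assimilation, regressive

/s/→[z].
Each target copies a feature from the following segment, so the direction is regressive.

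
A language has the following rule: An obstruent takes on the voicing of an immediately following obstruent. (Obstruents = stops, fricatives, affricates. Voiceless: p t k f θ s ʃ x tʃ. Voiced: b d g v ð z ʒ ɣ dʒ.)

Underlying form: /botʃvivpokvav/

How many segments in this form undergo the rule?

/tʃ/ before /v/ (voiced) → [dʒ]
/v/ before /p/ (voiceless) → [f]
/k/ before /v/ (voiced) → [g]
3 segments change.

3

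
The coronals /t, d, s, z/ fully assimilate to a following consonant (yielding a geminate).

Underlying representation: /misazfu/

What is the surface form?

/z/ before /f/ → [f] (total assimilation)

[misaffu]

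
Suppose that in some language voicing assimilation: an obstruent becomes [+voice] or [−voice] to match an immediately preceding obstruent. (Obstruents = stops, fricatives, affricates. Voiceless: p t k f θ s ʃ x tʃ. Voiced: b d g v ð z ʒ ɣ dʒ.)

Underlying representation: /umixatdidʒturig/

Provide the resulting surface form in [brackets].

/d/ after /t/ (voiceless) → [t]
/t/ after /dʒ/ (voiced) → [d]

[umixattidʒdurig]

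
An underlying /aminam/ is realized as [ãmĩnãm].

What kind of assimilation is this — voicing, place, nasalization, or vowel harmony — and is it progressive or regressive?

nasalization, regressive

/a/→[ã] /i/→[ĩ] /a/→[ã].
Each target copies a feature from the following segment, so the direction is regressive.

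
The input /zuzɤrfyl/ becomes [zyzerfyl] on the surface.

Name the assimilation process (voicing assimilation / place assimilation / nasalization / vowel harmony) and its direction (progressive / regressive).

/u/→[y] /ɤ/→[e].
Vowels agree with the last vowel, so the harmony is regressive.

vowel harmony, regressive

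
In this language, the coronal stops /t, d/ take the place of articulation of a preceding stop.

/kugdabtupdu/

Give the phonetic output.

[kuggabpupbu]

/d/ after /g/ (velar) → [g]
/t/ after /b/ (labial) → [p]
/d/ after /p/ (labial) → [b]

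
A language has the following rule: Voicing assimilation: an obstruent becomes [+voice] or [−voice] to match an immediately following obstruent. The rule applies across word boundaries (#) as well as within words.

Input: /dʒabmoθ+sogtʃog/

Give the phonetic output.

/g/ before /tʃ/ (voiceless) → [k]

[dʒabmoθ+soktʃog]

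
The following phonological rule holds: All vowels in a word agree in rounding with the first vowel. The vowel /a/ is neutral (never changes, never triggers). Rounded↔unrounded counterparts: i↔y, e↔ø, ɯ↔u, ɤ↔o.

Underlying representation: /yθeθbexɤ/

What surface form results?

/e/ harmonizes with /y/ ([+round]) → [ø]
/e/ harmonizes with /y/ ([+round]) → [ø]
/ɤ/ harmonizes with /y/ ([+round]) → [o]

[yθøθbøxo]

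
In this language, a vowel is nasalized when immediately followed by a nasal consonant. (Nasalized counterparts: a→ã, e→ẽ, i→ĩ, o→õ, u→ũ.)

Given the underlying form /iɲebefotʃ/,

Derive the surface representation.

[ĩɲebefotʃ]

/i/ before nasal /ɲ/ → [ĩ]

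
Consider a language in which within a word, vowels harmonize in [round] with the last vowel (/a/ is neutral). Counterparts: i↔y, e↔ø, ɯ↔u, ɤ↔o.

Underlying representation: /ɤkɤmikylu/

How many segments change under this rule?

/ɤ/ harmonizes with /u/ ([+round]) → [o]
/ɤ/ harmonizes with /u/ ([+round]) → [o]
/i/ harmonizes with /u/ ([+round]) → [y]
3 segments change.

3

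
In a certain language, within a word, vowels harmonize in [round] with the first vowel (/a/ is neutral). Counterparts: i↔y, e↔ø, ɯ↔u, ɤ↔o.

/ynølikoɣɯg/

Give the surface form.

[ynølykoɣug]

/i/ harmonizes with /y/ ([+round]) → [y]
/ɯ/ harmonizes with /y/ ([+round]) → [u]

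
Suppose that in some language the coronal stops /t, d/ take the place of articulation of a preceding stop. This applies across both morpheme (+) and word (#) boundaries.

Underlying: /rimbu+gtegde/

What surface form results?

/t/ after /g/ (velar) → [k]
/d/ after /g/ (velar) → [g]

[rimbu+gkegge]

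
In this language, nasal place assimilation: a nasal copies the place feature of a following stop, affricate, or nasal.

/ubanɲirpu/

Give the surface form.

[ubaɲɲirpu]

/n/ before /ɲ/ (palatal) → [ɲ]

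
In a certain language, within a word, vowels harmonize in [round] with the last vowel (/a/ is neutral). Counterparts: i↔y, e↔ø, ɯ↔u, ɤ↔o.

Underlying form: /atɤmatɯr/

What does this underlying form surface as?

no segment meets the rule's conditions; no change.

[atɤmatɯr]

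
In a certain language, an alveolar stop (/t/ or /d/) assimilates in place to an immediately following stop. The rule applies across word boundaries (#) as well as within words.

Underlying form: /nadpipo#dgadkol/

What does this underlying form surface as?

/d/ before /p/ (labial) → [b]
/d/ before /g/ (velar) → [g]
/d/ before /k/ (velar) → [g]

[nabpipo#ggagkol]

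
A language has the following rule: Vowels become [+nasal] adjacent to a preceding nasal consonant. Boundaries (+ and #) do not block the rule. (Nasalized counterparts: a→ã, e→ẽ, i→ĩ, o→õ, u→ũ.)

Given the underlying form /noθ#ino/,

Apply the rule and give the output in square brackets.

[nõθ#inõ]

/o/ after nasal /n/ → [õ]
/o/ after nasal /n/ → [õ]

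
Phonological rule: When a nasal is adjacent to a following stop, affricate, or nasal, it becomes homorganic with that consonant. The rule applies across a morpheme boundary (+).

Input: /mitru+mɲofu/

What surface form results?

[mitru+ɲɲofu]

/m/ before /ɲ/ (palatal) → [ɲ]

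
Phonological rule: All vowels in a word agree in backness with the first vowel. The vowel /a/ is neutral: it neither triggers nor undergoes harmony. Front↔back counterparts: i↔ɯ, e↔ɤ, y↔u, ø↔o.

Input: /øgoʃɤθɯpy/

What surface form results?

[øgøʃeθipy]

/o/ harmonizes with /ø/ ([-back]) → [ø]
/ɤ/ harmonizes with /ø/ ([-back]) → [e]
/ɯ/ harmonizes with /ø/ ([-back]) → [i]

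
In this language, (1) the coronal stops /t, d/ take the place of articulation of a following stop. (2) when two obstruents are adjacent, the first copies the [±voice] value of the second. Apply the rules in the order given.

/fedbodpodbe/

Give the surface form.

Rule 1: /d/ before /b/ (labial) → [b]
Rule 1: /d/ before /p/ (labial) → [b]
Rule 1: /d/ before /b/ (labial) → [b]
After rule 1: febbobpobbe
Rule 2: /b/ before /p/ (voiceless) → [p]

[febboppobbe]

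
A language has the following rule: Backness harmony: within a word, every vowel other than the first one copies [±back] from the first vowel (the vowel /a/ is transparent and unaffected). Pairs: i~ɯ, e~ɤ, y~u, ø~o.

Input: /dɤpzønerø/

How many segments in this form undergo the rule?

/ø/ harmonizes with /ɤ/ ([+back]) → [o]
/e/ harmonizes with /ɤ/ ([+back]) → [ɤ]
/ø/ harmonizes with /ɤ/ ([+back]) → [o]
3 segments change.

3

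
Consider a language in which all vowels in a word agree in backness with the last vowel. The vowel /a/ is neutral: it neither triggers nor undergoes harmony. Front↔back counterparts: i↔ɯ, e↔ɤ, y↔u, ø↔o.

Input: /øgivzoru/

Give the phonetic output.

[ogɯvzoru]

/ø/ harmonizes with /u/ ([+back]) → [o]
/i/ harmonizes with /u/ ([+back]) → [ɯ]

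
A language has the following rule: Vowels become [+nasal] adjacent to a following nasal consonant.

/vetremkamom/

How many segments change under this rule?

/e/ before nasal /m/ → [ẽ]
/a/ before nasal /m/ → [ã]
/o/ before nasal /m/ → [õ]
3 segments change.

3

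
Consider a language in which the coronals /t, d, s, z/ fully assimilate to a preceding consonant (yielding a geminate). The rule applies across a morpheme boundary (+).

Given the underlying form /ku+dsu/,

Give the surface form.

/s/ after /d/ → [d] (total assimilation)

[ku+ddu]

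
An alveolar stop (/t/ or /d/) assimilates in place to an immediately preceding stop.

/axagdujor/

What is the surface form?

/d/ after /g/ (velar) → [g]

[axaggujor]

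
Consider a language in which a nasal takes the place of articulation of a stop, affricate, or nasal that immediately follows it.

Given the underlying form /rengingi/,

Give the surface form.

/n/ before /g/ (velar) → [ŋ]
/n/ before /g/ (velar) → [ŋ]

[reŋgiŋgi]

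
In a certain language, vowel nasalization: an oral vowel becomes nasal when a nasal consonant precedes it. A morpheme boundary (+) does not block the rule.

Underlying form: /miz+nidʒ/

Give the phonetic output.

/i/ after nasal /m/ → [ĩ]
/i/ after nasal /n/ → [ĩ]

[mĩz+nĩdʒ]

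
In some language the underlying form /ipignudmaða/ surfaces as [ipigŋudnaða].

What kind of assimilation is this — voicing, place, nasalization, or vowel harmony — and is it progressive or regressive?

place assimilation, progressive

/n/→[ŋ] /m/→[n].
Each target copies a feature from the preceding segment, so the direction is progressive.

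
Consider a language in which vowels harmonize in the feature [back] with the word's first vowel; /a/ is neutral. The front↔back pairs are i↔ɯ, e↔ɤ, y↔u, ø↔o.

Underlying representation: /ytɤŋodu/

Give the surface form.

/ɤ/ harmonizes with /y/ ([-back]) → [e]
/o/ harmonizes with /y/ ([-back]) → [ø]
/u/ harmonizes with /y/ ([-back]) → [y]

[yteŋødy]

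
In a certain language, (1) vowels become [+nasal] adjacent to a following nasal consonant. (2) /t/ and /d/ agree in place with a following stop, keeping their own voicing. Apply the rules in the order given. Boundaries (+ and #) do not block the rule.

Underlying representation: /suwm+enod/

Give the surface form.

Rule 1: /e/ before nasal /n/ → [ẽ]
After rule 1: suwm+ẽnod
Rule 2: no segment meets the rule's conditions; no change.

[suwm+ẽnod]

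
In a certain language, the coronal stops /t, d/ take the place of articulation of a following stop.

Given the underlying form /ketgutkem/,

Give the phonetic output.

[kekgukkem]

/t/ before /g/ (velar) → [k]
/t/ before /k/ (velar) → [k]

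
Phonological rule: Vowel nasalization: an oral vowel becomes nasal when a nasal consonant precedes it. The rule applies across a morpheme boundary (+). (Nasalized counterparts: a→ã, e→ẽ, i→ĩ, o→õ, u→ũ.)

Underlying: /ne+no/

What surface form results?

[nẽ+nõ]

/e/ after nasal /n/ → [ẽ]
/o/ after nasal /n/ → [õ]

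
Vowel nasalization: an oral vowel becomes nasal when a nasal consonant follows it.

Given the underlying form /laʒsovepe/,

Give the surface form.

no segment meets the rule's conditions; no change.

[laʒsovepe]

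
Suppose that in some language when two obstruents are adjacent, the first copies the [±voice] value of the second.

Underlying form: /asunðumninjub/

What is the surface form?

[asunðumninjub]

no segment meets the rule's conditions; no change.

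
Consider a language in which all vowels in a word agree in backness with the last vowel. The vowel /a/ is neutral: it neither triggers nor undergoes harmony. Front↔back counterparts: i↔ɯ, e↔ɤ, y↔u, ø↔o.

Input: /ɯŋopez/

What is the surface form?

[iŋøpez]

/ɯ/ harmonizes with /e/ ([-back]) → [i]
/o/ harmonizes with /e/ ([-back]) → [ø]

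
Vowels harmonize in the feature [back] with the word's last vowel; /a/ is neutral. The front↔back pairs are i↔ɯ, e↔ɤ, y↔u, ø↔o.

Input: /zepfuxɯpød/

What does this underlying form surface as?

[zepfyxipød]

/u/ harmonizes with /ø/ ([-back]) → [y]
/ɯ/ harmonizes with /ø/ ([-back]) → [i]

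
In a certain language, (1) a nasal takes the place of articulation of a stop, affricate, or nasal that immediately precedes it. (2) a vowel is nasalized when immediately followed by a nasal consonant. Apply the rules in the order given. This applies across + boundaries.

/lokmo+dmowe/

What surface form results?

Rule 1: /m/ after /k/ (velar) → [ŋ]
Rule 1: /m/ after /d/ (alveolar) → [n]
After rule 1: lokŋo+dnowe
Rule 2: no segment meets the rule's conditions; no change.

[lokŋo+dnowe]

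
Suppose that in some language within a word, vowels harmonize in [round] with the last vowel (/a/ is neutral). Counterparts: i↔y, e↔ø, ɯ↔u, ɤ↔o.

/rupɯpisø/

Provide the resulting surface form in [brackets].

/ɯ/ harmonizes with /ø/ ([+round]) → [u]
/i/ harmonizes with /ø/ ([+round]) → [y]

[rupupysø]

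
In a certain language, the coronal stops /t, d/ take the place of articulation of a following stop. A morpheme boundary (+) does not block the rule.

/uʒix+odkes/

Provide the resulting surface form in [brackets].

[uʒix+ogkes]

/d/ before /k/ (velar) → [g]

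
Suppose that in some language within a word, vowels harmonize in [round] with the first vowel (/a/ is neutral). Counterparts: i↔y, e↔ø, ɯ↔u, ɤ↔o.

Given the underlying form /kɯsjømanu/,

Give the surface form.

[kɯsjemanɯ]

/ø/ harmonizes with /ɯ/ ([-round]) → [e]
/u/ harmonizes with /ɯ/ ([-round]) → [ɯ]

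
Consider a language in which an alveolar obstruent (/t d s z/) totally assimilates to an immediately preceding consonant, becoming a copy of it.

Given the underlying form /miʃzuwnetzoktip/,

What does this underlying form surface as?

[miʃʃuwnettokkip]

/z/ after /ʃ/ → [ʃ] (total assimilation)
/z/ after /t/ → [t] (total assimilation)
/t/ after /k/ → [k] (total assimilation)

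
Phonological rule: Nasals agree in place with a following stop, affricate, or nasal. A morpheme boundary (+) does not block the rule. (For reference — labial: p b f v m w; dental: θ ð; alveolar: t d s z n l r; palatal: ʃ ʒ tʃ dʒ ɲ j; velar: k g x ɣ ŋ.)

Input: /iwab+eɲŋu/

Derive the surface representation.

/ɲ/ before /ŋ/ (velar) → [ŋ]

[iwab+eŋŋu]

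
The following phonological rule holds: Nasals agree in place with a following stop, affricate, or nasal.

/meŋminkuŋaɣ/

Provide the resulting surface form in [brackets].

/ŋ/ before /m/ (labial) → [m]
/n/ before /k/ (velar) → [ŋ]

[memmiŋkuŋaɣ]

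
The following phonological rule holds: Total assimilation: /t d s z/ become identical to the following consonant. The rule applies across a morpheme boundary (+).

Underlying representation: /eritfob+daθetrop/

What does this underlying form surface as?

/t/ before /f/ → [f] (total assimilation)
/t/ before /r/ → [r] (total assimilation)

[eriffob+daθerrop]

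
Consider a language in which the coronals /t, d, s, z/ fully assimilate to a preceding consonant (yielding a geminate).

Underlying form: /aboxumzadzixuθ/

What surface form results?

[aboxummaddixuθ]

/z/ after /m/ → [m] (total assimilation)
/z/ after /d/ → [d] (total assimilation)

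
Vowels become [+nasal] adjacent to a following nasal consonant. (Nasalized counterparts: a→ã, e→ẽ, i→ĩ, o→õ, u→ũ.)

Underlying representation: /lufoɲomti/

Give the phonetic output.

/o/ before nasal /ɲ/ → [õ]
/o/ before nasal /m/ → [õ]

[lufõɲõmti]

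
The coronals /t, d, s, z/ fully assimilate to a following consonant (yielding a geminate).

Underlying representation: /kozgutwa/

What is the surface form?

[kogguwwa]

/z/ before /g/ → [g] (total assimilation)
/t/ before /w/ → [w] (total assimilation)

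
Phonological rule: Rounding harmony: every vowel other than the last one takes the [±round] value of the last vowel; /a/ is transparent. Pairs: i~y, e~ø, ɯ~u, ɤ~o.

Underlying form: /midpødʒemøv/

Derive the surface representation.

/i/ harmonizes with /ø/ ([+round]) → [y]
/e/ harmonizes with /ø/ ([+round]) → [ø]

[mydpødʒømøv]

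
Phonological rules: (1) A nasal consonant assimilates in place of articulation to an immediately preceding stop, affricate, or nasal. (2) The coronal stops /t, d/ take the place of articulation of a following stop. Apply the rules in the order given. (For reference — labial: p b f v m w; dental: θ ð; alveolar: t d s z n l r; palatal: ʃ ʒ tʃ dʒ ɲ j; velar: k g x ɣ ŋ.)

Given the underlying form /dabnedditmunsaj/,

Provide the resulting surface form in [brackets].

[dabmedditnunsaj]

Rule 1: /n/ after /b/ (labial) → [m]
Rule 1: /m/ after /t/ (alveolar) → [n]
After rule 1: dabmedditnunsaj
Rule 2: no segment meets the rule's conditions; no change.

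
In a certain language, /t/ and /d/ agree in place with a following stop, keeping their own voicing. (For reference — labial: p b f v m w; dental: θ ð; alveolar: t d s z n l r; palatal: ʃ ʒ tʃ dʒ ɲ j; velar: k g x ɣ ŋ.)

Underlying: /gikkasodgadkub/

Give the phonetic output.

[gikkasoggagkub]

/d/ before /g/ (velar) → [g]
/d/ before /k/ (velar) → [g]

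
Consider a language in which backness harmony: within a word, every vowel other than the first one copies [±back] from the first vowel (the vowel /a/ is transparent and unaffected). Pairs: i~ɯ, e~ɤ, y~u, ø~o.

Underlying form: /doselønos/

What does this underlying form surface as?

/e/ harmonizes with /o/ ([+back]) → [ɤ]
/ø/ harmonizes with /o/ ([+back]) → [o]

[dosɤlonos]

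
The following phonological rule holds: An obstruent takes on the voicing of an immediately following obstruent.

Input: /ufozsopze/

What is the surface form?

/z/ before /s/ (voiceless) → [s]
/p/ before /z/ (voiced) → [b]

[ufossobze]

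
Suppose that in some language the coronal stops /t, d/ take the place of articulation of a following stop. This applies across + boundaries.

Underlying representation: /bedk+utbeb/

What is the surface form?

/d/ before /k/ (velar) → [g]
/t/ before /b/ (labial) → [p]

[begk+upbeb]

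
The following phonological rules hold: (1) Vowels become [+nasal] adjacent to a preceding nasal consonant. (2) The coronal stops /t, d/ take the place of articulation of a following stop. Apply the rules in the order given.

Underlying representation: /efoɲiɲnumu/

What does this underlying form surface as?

Rule 1: /i/ after nasal /ɲ/ → [ĩ]
Rule 1: /u/ after nasal /n/ → [ũ]
Rule 1: /u/ after nasal /m/ → [ũ]
After rule 1: efoɲĩɲnũmũ
Rule 2: no segment meets the rule's conditions; no change.

[efoɲĩɲnũmũ]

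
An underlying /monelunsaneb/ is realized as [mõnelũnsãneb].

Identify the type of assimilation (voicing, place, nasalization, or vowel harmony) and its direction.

/o/→[õ] /u/→[ũ] /a/→[ã].
Each target copies a feature from the following segment, so the direction is regressive.

nasalization, regressive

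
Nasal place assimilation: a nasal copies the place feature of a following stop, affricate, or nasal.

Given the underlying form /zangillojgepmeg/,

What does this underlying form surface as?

[zaŋgillojgepmeg]

/n/ before /g/ (velar) → [ŋ]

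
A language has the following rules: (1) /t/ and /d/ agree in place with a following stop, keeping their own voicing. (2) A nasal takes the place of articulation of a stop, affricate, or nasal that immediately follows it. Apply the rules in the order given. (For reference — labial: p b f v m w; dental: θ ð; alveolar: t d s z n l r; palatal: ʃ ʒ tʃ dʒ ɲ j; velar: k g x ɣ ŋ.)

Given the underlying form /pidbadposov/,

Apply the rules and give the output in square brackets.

[pibbabposov]

Rule 1: /d/ before /b/ (labial) → [b]
Rule 1: /d/ before /p/ (labial) → [b]
After rule 1: pibbabposov
Rule 2: no segment meets the rule's conditions; no change.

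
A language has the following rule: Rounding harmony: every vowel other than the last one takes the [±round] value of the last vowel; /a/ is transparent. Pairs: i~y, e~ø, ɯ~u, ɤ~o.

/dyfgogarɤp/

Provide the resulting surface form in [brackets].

[difgɤgarɤp]

/y/ harmonizes with /ɤ/ ([-round]) → [i]
/o/ harmonizes with /ɤ/ ([-round]) → [ɤ]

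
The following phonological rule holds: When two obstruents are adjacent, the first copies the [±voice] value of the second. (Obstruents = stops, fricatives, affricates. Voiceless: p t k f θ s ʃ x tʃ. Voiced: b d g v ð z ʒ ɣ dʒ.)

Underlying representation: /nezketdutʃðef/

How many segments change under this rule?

3

/z/ before /k/ (voiceless) → [s]
/t/ before /d/ (voiced) → [d]
/tʃ/ before /ð/ (voiced) → [dʒ]
3 segments change.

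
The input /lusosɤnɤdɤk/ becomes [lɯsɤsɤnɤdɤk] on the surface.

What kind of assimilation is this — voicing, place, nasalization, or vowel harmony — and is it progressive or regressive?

/u/→[ɯ] /o/→[ɤ].
Vowels agree with the last vowel, so the harmony is regressive.

vowel harmony, regressive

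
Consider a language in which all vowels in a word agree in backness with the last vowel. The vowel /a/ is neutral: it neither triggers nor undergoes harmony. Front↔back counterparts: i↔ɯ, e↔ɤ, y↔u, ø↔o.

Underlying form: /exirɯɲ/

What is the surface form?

[ɤxɯrɯɲ]

/e/ harmonizes with /ɯ/ ([+back]) → [ɤ]
/i/ harmonizes with /ɯ/ ([+back]) → [ɯ]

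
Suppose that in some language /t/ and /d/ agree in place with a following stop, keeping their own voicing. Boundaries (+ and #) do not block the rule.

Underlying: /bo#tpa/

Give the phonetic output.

/t/ before /p/ (labial) → [p]

[bo#ppa]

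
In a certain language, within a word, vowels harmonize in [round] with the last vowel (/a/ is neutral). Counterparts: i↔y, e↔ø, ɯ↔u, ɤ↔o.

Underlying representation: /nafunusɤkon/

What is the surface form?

[nafunusokon]

/ɤ/ harmonizes with /o/ ([+round]) → [o]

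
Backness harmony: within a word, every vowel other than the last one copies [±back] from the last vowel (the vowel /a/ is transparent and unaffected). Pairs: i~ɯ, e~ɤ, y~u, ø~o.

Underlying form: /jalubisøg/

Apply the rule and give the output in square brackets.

[jalybisøg]

/u/ harmonizes with /ø/ ([-back]) → [y]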